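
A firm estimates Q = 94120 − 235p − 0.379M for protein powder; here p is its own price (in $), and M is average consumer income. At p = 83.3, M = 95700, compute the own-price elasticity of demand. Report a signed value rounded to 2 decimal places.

At the given values, Q = 94120 − 235(83.3) − 0.379(95700) = 38274.2.
∂Q/∂p = −235.
E = (-235) × (83.3/38274.2) = -0.5114…

-0.51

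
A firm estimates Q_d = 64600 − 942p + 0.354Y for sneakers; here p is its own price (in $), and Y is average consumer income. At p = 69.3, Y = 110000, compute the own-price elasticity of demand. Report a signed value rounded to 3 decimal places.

At the given values, Q_d = 64600 − 942(69.3) + 0.354(110000) = 38259.4.
∂Q_d/∂p = −942.
E = (-942) × (69.3/38259.4) = -1.70626…

-1.706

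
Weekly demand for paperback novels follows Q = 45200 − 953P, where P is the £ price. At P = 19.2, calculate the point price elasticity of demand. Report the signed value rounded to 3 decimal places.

dQ/dP = −953. At P = 19.2, Q = 45200 − 953(19.2) = 26902.4.
Ed = (dQ/dP)·(P/Q) = −953 × (19.2/26902.4) = -0.68014…

-0.680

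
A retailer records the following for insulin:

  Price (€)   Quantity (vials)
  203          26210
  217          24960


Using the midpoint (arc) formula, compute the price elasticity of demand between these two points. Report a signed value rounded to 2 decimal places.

-0.73

%ΔQ = (24960 − 26210) / [(26210 + 24960)/2] = -1250/25585 = -0.048856…
%ΔP = (217 − 203) / [(203 + 217)/2] = 14/210 = 0.066666…
Arc Ed = %ΔQ / %ΔP = (-1250/25585) / (14/210) = -0.7328…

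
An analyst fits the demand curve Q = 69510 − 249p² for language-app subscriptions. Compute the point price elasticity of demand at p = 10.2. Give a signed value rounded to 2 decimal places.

-1.19

dQ/dp = −2·249·p = -5079.6. At p = 10.2, Q = 43604.04.
Ed = (dQ/dp)·(p/Q) = (-5079.6) × (10.2/43604.04) = -1.1882…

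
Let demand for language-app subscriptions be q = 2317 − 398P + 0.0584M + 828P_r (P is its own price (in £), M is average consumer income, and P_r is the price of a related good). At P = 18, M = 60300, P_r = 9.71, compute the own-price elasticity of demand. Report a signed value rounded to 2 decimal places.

At the given values, q = 2317 − 398(18) + 0.0584(60300) + 828(9.71) = 6714.4.
∂q/∂P = −398.
E = (-398) × (18/6714.4) = -1.0669…

-1.07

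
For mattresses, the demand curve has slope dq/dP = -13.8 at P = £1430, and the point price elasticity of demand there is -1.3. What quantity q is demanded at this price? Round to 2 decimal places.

15180.00

Ed = (dq/dP)·(P/q) ⇒ q = (dq/dP)·P/Ed = (-13.8)·1430/(-1.3) = 15180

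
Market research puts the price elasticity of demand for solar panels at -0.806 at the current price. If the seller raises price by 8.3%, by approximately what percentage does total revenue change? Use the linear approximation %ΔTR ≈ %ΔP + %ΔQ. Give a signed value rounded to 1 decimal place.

%ΔQ ≈ Ed × %ΔP = (-0.806) × (+8.3%) = -6.6898%
%ΔTR ≈ %ΔP + %ΔQ = (+8.3%) + (-6.6898%) = +1.6102%

+1.6%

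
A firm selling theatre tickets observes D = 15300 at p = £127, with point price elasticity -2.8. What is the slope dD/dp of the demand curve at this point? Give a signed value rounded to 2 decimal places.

-337.32

Ed = (dD/dp)·(p/D) ⇒ dD/dp = Ed·D/p = (-2.8)·15300/127 = -337.3228…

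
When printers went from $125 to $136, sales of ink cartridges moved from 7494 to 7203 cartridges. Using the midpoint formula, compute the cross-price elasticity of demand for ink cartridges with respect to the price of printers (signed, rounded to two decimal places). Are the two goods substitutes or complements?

%ΔQ_{ink cartridges} = (7203 − 7494)/avg = -291/7348.5 = -0.039599…
%ΔP_{printers} = (136 − 125)/avg = 11/130.5 = 0.084291…
E_cross = (-291/7348.5) / (11/130.5) = -0.4697…
E_cross < 0 ⇒ the goods are complements.

-0.47; complements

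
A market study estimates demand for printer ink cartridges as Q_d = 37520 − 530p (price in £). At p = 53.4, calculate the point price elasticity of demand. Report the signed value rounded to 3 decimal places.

-3.070

dQ_d/dp = −530. At p = 53.4, Q_d = 37520 − 530(53.4) = 9218.
Ed = (dQ_d/dp)·(p/Q_d) = −530 × (53.4/9218) = -3.07029…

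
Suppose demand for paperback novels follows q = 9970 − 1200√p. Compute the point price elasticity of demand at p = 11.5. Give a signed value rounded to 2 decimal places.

dq/dp = −1200/(2√p) = -176.93. At p = 11.5, q = 5900.6.
Ed = (dq/dp)·(p/q) = (-176.93) × (11.5/5900.6) = -0.3448…

-0.34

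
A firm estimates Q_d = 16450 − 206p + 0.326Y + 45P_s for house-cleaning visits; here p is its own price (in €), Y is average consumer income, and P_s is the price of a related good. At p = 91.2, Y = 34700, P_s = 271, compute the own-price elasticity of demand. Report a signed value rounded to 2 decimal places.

-0.89

At the given values, Q_d = 16450 − 206(91.2) + 0.326(34700) + 45(271) = 21170.
∂Q_d/∂p = −206.
E = (-206) × (91.2/21170) = -0.8874…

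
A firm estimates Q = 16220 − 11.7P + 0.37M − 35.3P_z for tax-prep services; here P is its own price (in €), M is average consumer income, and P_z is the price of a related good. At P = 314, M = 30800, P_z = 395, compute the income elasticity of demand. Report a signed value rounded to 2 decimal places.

At the given values, Q = 16220 − 11.7(314) + 0.37(30800) − 35.3(395) = 9998.7.
∂Q/∂M = 0.37.
E = (0.37) × (30800/9998.7) = 1.1397…

1.14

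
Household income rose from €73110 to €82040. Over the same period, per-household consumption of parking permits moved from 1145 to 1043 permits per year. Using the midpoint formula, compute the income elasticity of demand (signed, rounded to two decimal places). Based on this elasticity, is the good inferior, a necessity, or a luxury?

-0.81; inferior

%ΔQ = (1043 − 1145)/[( 1145 + 1043)/2] = -102/1094 = -0.093235…
%ΔIncome = (82040 − 73110)/[( 73110 + 82040)/2] = 8930/77575 = 0.115114…
E_income = (-102/1094) / (8930/77575) = -0.8099…
E_income < 0 ⇒ inferior good.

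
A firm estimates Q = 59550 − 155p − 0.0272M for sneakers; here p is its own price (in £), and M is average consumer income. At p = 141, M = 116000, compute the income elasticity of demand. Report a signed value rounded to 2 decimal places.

-0.09

At the given values, Q = 59550 − 155(141) − 0.0272(116000) = 34539.8.
∂Q/∂M = -0.0272.
E = (-0.0272) × (116000/34539.8) = -0.0913…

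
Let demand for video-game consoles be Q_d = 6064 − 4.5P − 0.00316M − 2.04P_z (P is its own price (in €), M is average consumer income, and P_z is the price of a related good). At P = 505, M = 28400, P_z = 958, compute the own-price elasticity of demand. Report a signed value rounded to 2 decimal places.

-1.30

At the given values, Q_d = 6064 − 4.5(505) − 0.00316(28400) − 2.04(958) = 1747.436.
∂Q_d/∂P = −4.5.
E = (-4.5) × (505/1747.436) = -1.3004…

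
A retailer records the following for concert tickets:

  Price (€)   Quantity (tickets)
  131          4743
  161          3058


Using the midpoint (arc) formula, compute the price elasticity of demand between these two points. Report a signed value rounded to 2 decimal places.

%ΔQ = (3058 − 4743) / [(4743 + 3058)/2] = -1685/3900.5 = -0.431995…
%ΔP = (161 − 131) / [(131 + 161)/2] = 30/146 = 0.205479…
Arc Ed = %ΔQ / %ΔP = (-1685/3900.5) / (30/146) = -2.1023…

-2.10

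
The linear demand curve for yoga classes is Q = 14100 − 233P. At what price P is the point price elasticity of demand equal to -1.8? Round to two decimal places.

38.90

Ed = −233P/(14100 − 233P). Set this equal to -1.8:
233P = 1.8·(14100 − 233P) ⇒ 233P(1 + 1.8) = 1.8·14100
P = 1.8·14100 / (233·2.8) = 38.9025…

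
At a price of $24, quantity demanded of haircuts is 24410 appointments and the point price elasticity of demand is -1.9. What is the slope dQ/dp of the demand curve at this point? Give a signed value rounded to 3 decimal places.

Ed = (dQ/dp)·(p/Q) ⇒ dQ/dp = Ed·Q/p = (-1.9)·24410/24 = -1932.45833…

-1932.458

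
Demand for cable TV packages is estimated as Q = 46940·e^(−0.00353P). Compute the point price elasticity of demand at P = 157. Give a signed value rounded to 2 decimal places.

-0.55

dQ/dP = −0.00353·Q = -95.1979. At P = 157, Q = 26968.2.
Ed = (dQ/dP)·(P/Q) = (-95.1979) × (157/26968.2) = -0.5542…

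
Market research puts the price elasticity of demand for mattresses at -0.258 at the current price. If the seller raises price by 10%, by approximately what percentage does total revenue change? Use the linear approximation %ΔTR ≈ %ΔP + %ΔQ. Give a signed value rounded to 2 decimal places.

+7.42%

%ΔQ ≈ Ed × %ΔP = (-0.258) × (+10%) = -2.5800%
%ΔTR ≈ %ΔP + %ΔQ = (+10%) + (-2.5800%) = +7.4200%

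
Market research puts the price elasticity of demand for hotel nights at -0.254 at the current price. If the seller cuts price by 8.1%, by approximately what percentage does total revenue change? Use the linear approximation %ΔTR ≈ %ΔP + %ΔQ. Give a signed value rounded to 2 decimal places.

%ΔQ ≈ Ed × %ΔP = (-0.254) × (-8.1%) = +2.0574%
%ΔTR ≈ %ΔP + %ΔQ = (-8.1%) + (+2.0574%) = -6.0426%

-6.04%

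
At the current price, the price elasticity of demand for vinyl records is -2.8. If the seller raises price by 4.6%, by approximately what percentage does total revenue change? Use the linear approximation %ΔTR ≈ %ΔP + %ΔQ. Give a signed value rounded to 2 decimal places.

%ΔQ ≈ Ed × %ΔP = (-2.8) × (+4.6%) = -12.8800%
%ΔTR ≈ %ΔP + %ΔQ = (+4.6%) + (-12.8800%) = -8.2800%

-8.28%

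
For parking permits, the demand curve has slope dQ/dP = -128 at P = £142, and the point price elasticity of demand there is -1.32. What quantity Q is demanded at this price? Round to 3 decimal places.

Ed = (dQ/dP)·(P/Q) ⇒ Q = (dQ/dP)·P/Ed = (-128)·142/(-1.32) = 13769.69696…

13769.697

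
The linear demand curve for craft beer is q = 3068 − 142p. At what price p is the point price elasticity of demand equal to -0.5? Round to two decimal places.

7.20

Ed = −142p/(3068 − 142p). Set this equal to -0.5:
142p = 0.5·(3068 − 142p) ⇒ 142p(1 + 0.5) = 0.5·3068
p = 0.5·3068 / (142·1.5) = 7.2018…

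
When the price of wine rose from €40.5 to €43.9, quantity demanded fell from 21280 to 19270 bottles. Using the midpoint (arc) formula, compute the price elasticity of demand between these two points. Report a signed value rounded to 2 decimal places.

%ΔQ = (19270 − 21280) / [(21280 + 19270)/2] = -2010/20275 = -0.099136…
%ΔP = (43.9 − 40.5) / [(40.5 + 43.9)/2] = 3.4/42.2 = 0.080568…
Arc Ed = %ΔQ / %ΔP = (-2010/20275) / (3.4/42.2) = -1.2304…

-1.23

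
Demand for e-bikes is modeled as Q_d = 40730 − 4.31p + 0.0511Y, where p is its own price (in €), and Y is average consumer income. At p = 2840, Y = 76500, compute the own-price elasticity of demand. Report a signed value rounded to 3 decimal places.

-0.378

At the given values, Q_d = 40730 − 4.31(2840) + 0.0511(76500) = 32398.75.
∂Q_d/∂p = −4.31.
E = (-4.31) × (2840/32398.75) = -0.37780…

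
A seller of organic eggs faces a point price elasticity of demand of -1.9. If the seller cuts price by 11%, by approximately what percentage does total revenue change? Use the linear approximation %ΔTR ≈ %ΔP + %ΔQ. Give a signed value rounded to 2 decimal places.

%ΔQ ≈ Ed × %ΔP = (-1.9) × (-11%) = +20.9000%
%ΔTR ≈ %ΔP + %ΔQ = (-11%) + (+20.9000%) = +9.9000%

+9.90%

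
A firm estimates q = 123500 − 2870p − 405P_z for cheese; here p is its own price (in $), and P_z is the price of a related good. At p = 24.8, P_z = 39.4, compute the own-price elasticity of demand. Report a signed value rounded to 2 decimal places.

-1.96

At the given values, q = 123500 − 2870(24.8) − 405(39.4) = 36367.
∂q/∂p = −2870.
E = (-2870) × (24.8/36367) = -1.9571…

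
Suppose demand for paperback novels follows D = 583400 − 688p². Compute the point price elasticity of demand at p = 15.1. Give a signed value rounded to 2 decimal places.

dD/dp = −2·688·p = -20777.6. At p = 15.1, D = 426529.12.
Ed = (dD/dp)·(p/D) = (-20777.6) × (15.1/426529.12) = -0.7355…

-0.74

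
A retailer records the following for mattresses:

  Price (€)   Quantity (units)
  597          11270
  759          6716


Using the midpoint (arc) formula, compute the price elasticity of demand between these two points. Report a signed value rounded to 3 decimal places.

-2.119

%ΔQ = (6716 − 11270) / [(11270 + 6716)/2] = -4554/8993 = -0.506393…
%ΔP = (759 − 597) / [(597 + 759)/2] = 162/678 = 0.238938…
Arc Ed = %ΔQ / %ΔP = (-4554/8993) / (162/678) = -2.11935…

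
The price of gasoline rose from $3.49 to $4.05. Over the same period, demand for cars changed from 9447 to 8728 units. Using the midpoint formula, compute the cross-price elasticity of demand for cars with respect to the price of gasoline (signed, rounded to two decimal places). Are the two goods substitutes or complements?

%ΔQ_{cars} = (8728 − 9447)/avg = -719/9087.5 = -0.079119…
%ΔP_{gasoline} = (4.05 − 3.49)/avg = 0.56/3.77 = 0.148541…
E_cross = (-719/9087.5) / (0.56/3.77) = -0.5326…
E_cross < 0 ⇒ the goods are complements.

-0.53; complements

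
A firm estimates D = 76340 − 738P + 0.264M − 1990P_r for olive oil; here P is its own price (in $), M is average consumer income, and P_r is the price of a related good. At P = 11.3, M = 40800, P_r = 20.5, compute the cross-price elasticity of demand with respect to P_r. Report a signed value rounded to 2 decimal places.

-1.07

At the given values, D = 76340 − 738(11.3) + 0.264(40800) − 1990(20.5) = 37976.8.
∂D/∂P_r = -1990.
E = (-1990) × (20.5/37976.8) = -1.0742…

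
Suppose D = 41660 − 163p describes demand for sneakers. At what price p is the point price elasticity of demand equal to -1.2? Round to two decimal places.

139.41

Ed = −163p/(41660 − 163p). Set this equal to -1.2:
163p = 1.2·(41660 − 163p) ⇒ 163p(1 + 1.2) = 1.2·41660
p = 1.2·41660 / (163·2.2) = 139.4088…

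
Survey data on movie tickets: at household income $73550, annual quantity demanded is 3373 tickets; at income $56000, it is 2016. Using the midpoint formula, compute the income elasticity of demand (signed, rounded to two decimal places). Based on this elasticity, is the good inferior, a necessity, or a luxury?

%ΔQ = (2016 − 3373)/[( 3373 + 2016)/2] = -1357/2694.5 = -0.503618…
%ΔIncome = (56000 − 73550)/[( 73550 + 56000)/2] = -17550/64775 = -0.270937…
E_income = (-1357/2694.5) / (-17550/64775) = 1.8587…
E_income > 1 ⇒ normal good, luxury.

1.86; luxury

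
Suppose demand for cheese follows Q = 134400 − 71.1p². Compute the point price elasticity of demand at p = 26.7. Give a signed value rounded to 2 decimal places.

dQ/dp = −2·71.1·p = -3796.74. At p = 26.7, Q = 83713.521.
Ed = (dQ/dp)·(p/Q) = (-3796.74) × (26.7/83713.521) = -1.2109…

-1.21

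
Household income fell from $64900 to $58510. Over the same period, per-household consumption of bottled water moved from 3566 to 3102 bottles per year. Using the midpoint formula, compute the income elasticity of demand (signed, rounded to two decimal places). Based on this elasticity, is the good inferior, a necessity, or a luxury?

%ΔQ = (3102 − 3566)/[( 3566 + 3102)/2] = -464/3334 = -0.139172…
%ΔIncome = (58510 − 64900)/[( 64900 + 58510)/2] = -6390/61705 = -0.103557…
E_income = (-464/3334) / (-6390/61705) = 1.3439…
E_income > 1 ⇒ normal good, luxury.

1.34; luxury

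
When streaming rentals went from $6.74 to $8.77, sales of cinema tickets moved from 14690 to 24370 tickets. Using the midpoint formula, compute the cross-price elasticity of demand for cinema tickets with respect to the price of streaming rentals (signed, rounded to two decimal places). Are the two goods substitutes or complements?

1.89; substitutes

%ΔQ_{cinema tickets} = (24370 − 14690)/avg = 9680/19530 = 0.495647…
%ΔP_{streaming rentals} = (8.77 − 6.74)/avg = 2.03/7.755 = 0.261766…
E_cross = (9680/19530) / (2.03/7.755) = 1.8934…
E_cross > 0 ⇒ the goods are substitutes.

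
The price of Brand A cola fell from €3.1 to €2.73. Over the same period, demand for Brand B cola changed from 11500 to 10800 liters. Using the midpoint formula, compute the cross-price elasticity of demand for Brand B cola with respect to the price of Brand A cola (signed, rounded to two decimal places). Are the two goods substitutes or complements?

0.49; substitutes

%ΔQ_{Brand B cola} = (10800 − 11500)/avg = -700/11150 = -0.062780…
%ΔP_{Brand A cola} = (2.73 − 3.1)/avg = -0.37/2.915 = -0.126929…
E_cross = (-700/11150) / (-0.37/2.915) = 0.4946…
E_cross > 0 ⇒ the goods are substitutes.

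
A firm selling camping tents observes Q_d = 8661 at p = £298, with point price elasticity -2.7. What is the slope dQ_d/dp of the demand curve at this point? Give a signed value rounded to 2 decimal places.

-78.47

Ed = (dQ_d/dp)·(p/Q_d) ⇒ dQ_d/dp = Ed·Q_d/p = (-2.7)·8661/298 = -78.4721…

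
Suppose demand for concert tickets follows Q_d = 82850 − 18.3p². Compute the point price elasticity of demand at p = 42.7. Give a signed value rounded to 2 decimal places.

-1.35

dQ_d/dp = −2·18.3·p = -1562.82. At p = 42.7, Q_d = 49483.793.
Ed = (dQ_d/dp)·(p/Q_d) = (-1562.82) × (42.7/49483.793) = -1.3485…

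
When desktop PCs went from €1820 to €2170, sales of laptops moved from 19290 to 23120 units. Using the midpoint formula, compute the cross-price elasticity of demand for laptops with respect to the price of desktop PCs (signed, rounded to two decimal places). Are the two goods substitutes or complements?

1.03; substitutes

%ΔQ_{laptops} = (23120 − 19290)/avg = 3830/21205 = 0.180617…
%ΔP_{desktop PCs} = (2170 − 1820)/avg = 350/1995 = 0.175438…
E_cross = (3830/21205) / (350/1995) = 1.0295…
E_cross > 0 ⇒ the goods are substitutes.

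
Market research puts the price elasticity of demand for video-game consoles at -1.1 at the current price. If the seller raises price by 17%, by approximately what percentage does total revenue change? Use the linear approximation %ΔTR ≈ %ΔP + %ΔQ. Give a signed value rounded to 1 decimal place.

%ΔQ ≈ Ed × %ΔP = (-1.1) × (+17%) = -18.7000%
%ΔTR ≈ %ΔP + %ΔQ = (+17%) + (-18.7000%) = -1.7000%

-1.7%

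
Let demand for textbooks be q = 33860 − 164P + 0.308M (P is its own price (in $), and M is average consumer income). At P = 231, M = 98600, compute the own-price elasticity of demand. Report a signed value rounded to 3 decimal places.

-1.438

At the given values, q = 33860 − 164(231) + 0.308(98600) = 26344.8.
∂q/∂P = −164.
E = (-164) × (231/26344.8) = -1.43800…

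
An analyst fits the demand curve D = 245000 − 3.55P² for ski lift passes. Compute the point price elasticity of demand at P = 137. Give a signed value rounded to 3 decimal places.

dD/dP = −2·3.55·P = -972.7. At P = 137, D = 178370.05.
Ed = (dD/dP)·(P/D) = (-972.7) × (137/178370.05) = -0.74709…

-0.747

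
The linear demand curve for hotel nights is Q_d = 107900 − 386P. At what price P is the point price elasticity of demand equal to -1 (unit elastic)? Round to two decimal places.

139.77

Ed = −386P/(107900 − 386P). Set this equal to -1:
386P = 1·(107900 − 386P) ⇒ 386P(1 + 1) = 1·107900
P = 1·107900 / (386·2) = 139.7668…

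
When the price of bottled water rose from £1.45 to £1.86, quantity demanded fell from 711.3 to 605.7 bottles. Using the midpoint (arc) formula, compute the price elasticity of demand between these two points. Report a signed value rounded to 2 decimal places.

-0.65

%ΔQ = (605.7 − 711.3) / [(711.3 + 605.7)/2] = -105.6/658.5 = -0.160364…
%ΔP = (1.86 − 1.45) / [(1.45 + 1.86)/2] = 0.41/1.655 = 0.247734…
Arc Ed = %ΔQ / %ΔP = (-105.6/658.5) / (0.41/1.655) = -0.6473…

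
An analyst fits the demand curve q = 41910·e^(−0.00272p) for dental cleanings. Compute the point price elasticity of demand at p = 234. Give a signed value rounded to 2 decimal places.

-0.64

dq/dp = −0.00272·q = -60.3208. At p = 234, q = 22176.8.
Ed = (dq/dp)·(p/q) = (-60.3208) × (234/22176.8) = -0.6364…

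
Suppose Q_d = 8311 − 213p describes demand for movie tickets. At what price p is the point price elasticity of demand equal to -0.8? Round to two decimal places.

Ed = −213p/(8311 − 213p). Set this equal to -0.8:
213p = 0.8·(8311 − 213p) ⇒ 213p(1 + 0.8) = 0.8·8311
p = 0.8·8311 / (213·1.8) = 17.3416…

17.34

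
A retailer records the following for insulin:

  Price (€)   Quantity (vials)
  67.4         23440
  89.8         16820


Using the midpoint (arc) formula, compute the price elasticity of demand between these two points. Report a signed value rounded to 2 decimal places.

%ΔQ = (16820 − 23440) / [(23440 + 16820)/2] = -6620/20130 = -0.328862…
%ΔP = (89.8 − 67.4) / [(67.4 + 89.8)/2] = 22.4/78.6 = 0.284987…
Arc Ed = %ΔQ / %ΔP = (-6620/20130) / (22.4/78.6) = -1.1539…

-1.15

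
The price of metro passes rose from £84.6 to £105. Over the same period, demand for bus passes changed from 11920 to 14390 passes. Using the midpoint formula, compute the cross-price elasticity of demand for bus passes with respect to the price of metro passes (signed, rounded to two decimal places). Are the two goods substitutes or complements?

0.87; substitutes

%ΔQ_{bus passes} = (14390 − 11920)/avg = 2470/13155 = 0.187761…
%ΔP_{metro passes} = (105 − 84.6)/avg = 20.4/94.8 = 0.215189…
E_cross = (2470/13155) / (20.4/94.8) = 0.8725…
E_cross > 0 ⇒ the goods are substitutes.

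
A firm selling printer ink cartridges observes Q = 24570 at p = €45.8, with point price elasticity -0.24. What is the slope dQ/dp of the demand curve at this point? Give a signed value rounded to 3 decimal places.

-128.751

Ed = (dQ/dp)·(p/Q) ⇒ dQ/dp = Ed·Q/p = (-0.24)·24570/45.8 = -128.75109…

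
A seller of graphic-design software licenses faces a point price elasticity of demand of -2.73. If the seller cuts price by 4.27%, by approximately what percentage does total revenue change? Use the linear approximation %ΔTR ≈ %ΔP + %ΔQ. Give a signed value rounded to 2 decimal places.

%ΔQ ≈ Ed × %ΔP = (-2.73) × (-4.27%) = +11.6571%
%ΔTR ≈ %ΔP + %ΔQ = (-4.27%) + (+11.6571%) = +7.3871%

+7.39%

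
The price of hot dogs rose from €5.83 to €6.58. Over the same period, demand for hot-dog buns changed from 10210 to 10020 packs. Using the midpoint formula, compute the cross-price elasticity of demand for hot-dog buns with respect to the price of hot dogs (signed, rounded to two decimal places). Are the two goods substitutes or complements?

-0.16; complements

%ΔQ_{hot-dog buns} = (10020 − 10210)/avg = -190/10115 = -0.018783…
%ΔP_{hot dogs} = (6.58 − 5.83)/avg = 0.75/6.205 = 0.120870…
E_cross = (-190/10115) / (0.75/6.205) = -0.1554…
E_cross < 0 ⇒ the goods are complements.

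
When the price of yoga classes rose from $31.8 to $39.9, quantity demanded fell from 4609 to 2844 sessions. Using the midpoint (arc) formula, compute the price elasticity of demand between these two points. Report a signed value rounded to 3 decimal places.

%ΔQ = (2844 − 4609) / [(4609 + 2844)/2] = -1765/3726.5 = -0.473634…
%ΔP = (39.9 − 31.8) / [(31.8 + 39.9)/2] = 8.1/35.85 = 0.225941…
Arc Ed = %ΔQ / %ΔP = (-1765/3726.5) / (8.1/35.85) = -2.09627…

-2.096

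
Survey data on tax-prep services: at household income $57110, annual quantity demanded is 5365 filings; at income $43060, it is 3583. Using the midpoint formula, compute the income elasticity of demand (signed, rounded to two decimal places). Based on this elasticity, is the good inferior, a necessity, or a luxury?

%ΔQ = (3583 − 5365)/[( 5365 + 3583)/2] = -1782/4474 = -0.398301…
%ΔIncome = (43060 − 57110)/[( 57110 + 43060)/2] = -14050/50085 = -0.280523…
E_income = (-1782/4474) / (-14050/50085) = 1.4198…
E_income > 1 ⇒ normal good, luxury.

1.42; luxury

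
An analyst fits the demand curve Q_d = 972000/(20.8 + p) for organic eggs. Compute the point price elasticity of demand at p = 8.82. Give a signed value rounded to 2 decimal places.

-0.30

dQ_d/dp = −972000/(20.8 + p)² = -1107.89. At p = 8.82, Q_d = 32815.7.
Ed = (dQ_d/dp)·(p/Q_d) = (-1107.89) × (8.82/32815.7) = -0.2977…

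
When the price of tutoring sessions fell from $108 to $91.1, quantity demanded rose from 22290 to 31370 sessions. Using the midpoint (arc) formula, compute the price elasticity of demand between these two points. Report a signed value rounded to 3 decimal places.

%ΔQ = (31370 − 22290) / [(22290 + 31370)/2] = 9080/26830 = 0.338427…
%ΔP = (91.1 − 108) / [(108 + 91.1)/2] = -16.9/99.55 = -0.169763…
Arc Ed = %ΔQ / %ΔP = (9080/26830) / (-16.9/99.55) = -1.99351…

-1.994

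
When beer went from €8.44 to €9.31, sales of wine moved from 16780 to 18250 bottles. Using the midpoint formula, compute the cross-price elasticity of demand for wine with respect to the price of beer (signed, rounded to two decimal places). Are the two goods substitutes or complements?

%ΔQ_{wine} = (18250 − 16780)/avg = 1470/17515 = 0.083928…
%ΔP_{beer} = (9.31 − 8.44)/avg = 0.87/8.875 = 0.098028…
E_cross = (1470/17515) / (0.87/8.875) = 0.8561…
E_cross > 0 ⇒ the goods are substitutes.

0.86; substitutes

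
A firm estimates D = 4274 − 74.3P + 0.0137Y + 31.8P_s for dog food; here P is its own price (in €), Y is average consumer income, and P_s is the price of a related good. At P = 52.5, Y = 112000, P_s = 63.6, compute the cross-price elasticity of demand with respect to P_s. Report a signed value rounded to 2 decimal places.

At the given values, D = 4274 − 74.3(52.5) + 0.0137(112000) + 31.8(63.6) = 3930.13.
∂D/∂P_s = 31.8.
E = (31.8) × (63.6/3930.13) = 0.5146…

0.51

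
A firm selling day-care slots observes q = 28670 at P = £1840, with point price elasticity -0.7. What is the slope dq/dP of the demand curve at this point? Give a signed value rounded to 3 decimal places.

-10.907

Ed = (dq/dP)·(P/q) ⇒ dq/dP = Ed·q/P = (-0.7)·28670/1840 = -10.90706…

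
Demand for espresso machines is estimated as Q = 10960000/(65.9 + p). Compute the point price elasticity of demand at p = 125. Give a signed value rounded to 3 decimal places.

dQ/dp = −10960000/(65.9 + p)² = -300.745. At p = 125, Q = 57412.3.
Ed = (dQ/dp)·(p/Q) = (-300.745) × (125/57412.3) = -0.65479…

-0.655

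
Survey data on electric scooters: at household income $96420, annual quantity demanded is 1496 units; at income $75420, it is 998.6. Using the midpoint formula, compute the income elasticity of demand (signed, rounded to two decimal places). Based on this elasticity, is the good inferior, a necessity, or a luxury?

%ΔQ = (998.6 − 1496)/[( 1496 + 998.6)/2] = -497.4/1247.3 = -0.398781…
%ΔIncome = (75420 − 96420)/[( 96420 + 75420)/2] = -21000/85920 = -0.244413…
E_income = (-497.4/1247.3) / (-21000/85920) = 1.6315…
E_income > 1 ⇒ normal good, luxury.

1.63; luxury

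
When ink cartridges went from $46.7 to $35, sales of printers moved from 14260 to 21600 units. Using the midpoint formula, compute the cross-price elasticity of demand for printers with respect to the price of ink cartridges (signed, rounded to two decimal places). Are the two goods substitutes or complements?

-1.43; complements

%ΔQ_{printers} = (21600 − 14260)/avg = 7340/17930 = 0.409369…
%ΔP_{ink cartridges} = (35 − 46.7)/avg = -11.7/40.85 = -0.286413…
E_cross = (7340/17930) / (-11.7/40.85) = -1.4292…
E_cross < 0 ⇒ the goods are complements.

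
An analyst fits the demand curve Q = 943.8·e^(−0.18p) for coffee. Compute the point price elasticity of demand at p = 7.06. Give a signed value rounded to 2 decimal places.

dQ/dp = −0.18·Q = -47.6706. At p = 7.06, Q = 264.837.
Ed = (dQ/dp)·(p/Q) = (-47.6706) × (7.06/264.837) = -1.2708

-1.27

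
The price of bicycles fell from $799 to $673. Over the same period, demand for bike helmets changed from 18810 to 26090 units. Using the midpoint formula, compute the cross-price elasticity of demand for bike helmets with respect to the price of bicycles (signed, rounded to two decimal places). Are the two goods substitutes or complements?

%ΔQ_{bike helmets} = (26090 − 18810)/avg = 7280/22450 = 0.324276…
%ΔP_{bicycles} = (673 − 799)/avg = -126/736 = -0.171195…
E_cross = (7280/22450) / (-126/736) = -1.8941…
E_cross < 0 ⇒ the goods are complements.

-1.89; complements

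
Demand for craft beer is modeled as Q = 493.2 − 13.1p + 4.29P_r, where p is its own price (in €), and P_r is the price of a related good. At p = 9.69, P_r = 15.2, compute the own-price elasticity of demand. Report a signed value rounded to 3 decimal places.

At the given values, Q = 493.2 − 13.1(9.69) + 4.29(15.2) = 431.469.
∂Q/∂p = −13.1.
E = (-13.1) × (9.69/431.469) = -0.29420…

-0.294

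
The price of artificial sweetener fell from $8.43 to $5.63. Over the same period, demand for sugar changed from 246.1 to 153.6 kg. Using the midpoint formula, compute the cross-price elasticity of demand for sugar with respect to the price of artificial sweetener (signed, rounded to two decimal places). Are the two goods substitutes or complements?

1.16; substitutes

%ΔQ_{sugar} = (153.6 − 246.1)/avg = -92.5/199.85 = -0.462847…
%ΔP_{artificial sweetener} = (5.63 − 8.43)/avg = -2.8/7.03 = -0.398293…
E_cross = (-92.5/199.85) / (-2.8/7.03) = 1.1620…
E_cross > 0 ⇒ the goods are substitutes.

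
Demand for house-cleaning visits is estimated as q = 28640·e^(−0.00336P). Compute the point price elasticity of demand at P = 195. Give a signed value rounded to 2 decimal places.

dq/dP = −0.00336·q = -49.9761. At P = 195, q = 14873.8.
Ed = (dq/dP)·(P/q) = (-49.9761) × (195/14873.8) = -0.6552

-0.66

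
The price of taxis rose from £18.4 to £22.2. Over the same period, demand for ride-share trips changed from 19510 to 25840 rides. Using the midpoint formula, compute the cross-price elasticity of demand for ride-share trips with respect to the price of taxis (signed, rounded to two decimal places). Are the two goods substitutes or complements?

%ΔQ_{ride-share trips} = (25840 − 19510)/avg = 6330/22675 = 0.279162…
%ΔP_{taxis} = (22.2 − 18.4)/avg = 3.8/20.3 = 0.187192…
E_cross = (6330/22675) / (3.8/20.3) = 1.4913…
E_cross > 0 ⇒ the goods are substitutes.

1.49; substitutes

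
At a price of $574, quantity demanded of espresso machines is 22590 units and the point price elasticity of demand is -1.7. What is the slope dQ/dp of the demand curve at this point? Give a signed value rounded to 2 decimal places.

-66.90

Ed = (dQ/dp)·(p/Q) ⇒ dQ/dp = Ed·Q/p = (-1.7)·22590/574 = -66.9041…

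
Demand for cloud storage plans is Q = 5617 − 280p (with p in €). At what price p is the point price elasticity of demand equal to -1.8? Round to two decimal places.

12.90

Ed = −280p/(5617 − 280p). Set this equal to -1.8:
280p = 1.8·(5617 − 280p) ⇒ 280p(1 + 1.8) = 1.8·5617
p = 1.8·5617 / (280·2.8) = 12.8961…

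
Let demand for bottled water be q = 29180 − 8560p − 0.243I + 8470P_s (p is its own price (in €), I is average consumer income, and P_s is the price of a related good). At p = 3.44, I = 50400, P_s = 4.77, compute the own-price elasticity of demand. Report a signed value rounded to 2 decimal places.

-1.06

At the given values, q = 29180 − 8560(3.44) − 0.243(50400) + 8470(4.77) = 27888.3.
∂q/∂p = −8560.
E = (-8560) × (3.44/27888.3) = -1.0558…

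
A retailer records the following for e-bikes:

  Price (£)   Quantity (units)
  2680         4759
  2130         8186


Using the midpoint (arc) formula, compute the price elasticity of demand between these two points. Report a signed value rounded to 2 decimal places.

%ΔQ = (8186 − 4759) / [(4759 + 8186)/2] = 3427/6472.5 = 0.529470…
%ΔP = (2130 − 2680) / [(2680 + 2130)/2] = -550/2405 = -0.228690…
Arc Ed = %ΔQ / %ΔP = (3427/6472.5) / (-550/2405) = -2.3152…

-2.32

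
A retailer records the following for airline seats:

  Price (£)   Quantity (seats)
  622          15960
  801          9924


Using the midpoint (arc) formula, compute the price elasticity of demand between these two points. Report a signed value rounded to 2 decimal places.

-1.85

%ΔQ = (9924 − 15960) / [(15960 + 9924)/2] = -6036/12942 = -0.466388…
%ΔP = (801 − 622) / [(622 + 801)/2] = 179/711.5 = 0.251581…
Arc Ed = %ΔQ / %ΔP = (-6036/12942) / (179/711.5) = -1.8538…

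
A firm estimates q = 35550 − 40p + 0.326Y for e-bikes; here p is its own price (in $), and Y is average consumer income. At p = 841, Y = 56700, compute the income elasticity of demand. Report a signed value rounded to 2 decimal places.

At the given values, q = 35550 − 40(841) + 0.326(56700) = 20394.2.
∂q/∂Y = 0.326.
E = (0.326) × (56700/20394.2) = 0.9063…

0.91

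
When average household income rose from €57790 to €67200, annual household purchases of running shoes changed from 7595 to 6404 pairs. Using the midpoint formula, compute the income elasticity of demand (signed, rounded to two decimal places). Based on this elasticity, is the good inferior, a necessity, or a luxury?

-1.13; inferior

%ΔQ = (6404 − 7595)/[( 7595 + 6404)/2] = -1191/6999.5 = -0.170155…
%ΔIncome = (67200 − 57790)/[( 57790 + 67200)/2] = 9410/62495 = 0.150572…
E_income = (-1191/6999.5) / (9410/62495) = -1.1300…
E_income < 0 ⇒ inferior good.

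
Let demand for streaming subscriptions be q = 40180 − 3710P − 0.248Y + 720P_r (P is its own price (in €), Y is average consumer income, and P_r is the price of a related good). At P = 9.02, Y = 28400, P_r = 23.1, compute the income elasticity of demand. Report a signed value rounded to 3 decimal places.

At the given values, q = 40180 − 3710(9.02) − 0.248(28400) + 720(23.1) = 16304.6.
∂q/∂Y = -0.248.
E = (-0.248) × (28400/16304.6) = -0.43197…

-0.432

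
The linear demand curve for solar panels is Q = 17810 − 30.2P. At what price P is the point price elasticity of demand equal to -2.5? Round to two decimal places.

Ed = −30.2P/(17810 − 30.2P). Set this equal to -2.5:
30.2P = 2.5·(17810 − 30.2P) ⇒ 30.2P(1 + 2.5) = 2.5·17810
P = 2.5·17810 / (30.2·3.5) = 421.2393…

421.24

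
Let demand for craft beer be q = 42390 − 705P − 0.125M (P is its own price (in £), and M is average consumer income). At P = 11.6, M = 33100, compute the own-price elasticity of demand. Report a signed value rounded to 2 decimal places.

At the given values, q = 42390 − 705(11.6) − 0.125(33100) = 30074.5.
∂q/∂P = −705.
E = (-705) × (11.6/30074.5) = -0.2719…

-0.27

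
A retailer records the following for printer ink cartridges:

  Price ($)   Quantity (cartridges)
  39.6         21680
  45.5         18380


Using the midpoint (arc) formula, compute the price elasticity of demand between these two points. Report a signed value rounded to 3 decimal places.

%ΔQ = (18380 − 21680) / [(21680 + 18380)/2] = -3300/20030 = -0.164752…
%ΔP = (45.5 − 39.6) / [(39.6 + 45.5)/2] = 5.9/42.55 = 0.138660…
Arc Ed = %ΔQ / %ΔP = (-3300/20030) / (5.9/42.55) = -1.18817…

-1.188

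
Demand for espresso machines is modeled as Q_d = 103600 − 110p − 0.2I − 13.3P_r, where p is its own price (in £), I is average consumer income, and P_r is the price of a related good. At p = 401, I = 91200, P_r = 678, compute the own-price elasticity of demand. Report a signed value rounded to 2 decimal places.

At the given values, Q_d = 103600 − 110(401) − 0.2(91200) − 13.3(678) = 32232.6.
∂Q_d/∂p = −110.
E = (-110) × (401/32232.6) = -1.3684…

-1.37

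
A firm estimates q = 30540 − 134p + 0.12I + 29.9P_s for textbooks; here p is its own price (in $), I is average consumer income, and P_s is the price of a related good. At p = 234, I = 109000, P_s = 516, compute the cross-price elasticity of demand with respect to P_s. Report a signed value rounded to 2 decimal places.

At the given values, q = 30540 − 134(234) + 0.12(109000) + 29.9(516) = 27692.4.
∂q/∂P_s = 29.9.
E = (29.9) × (516/27692.4) = 0.5571…

0.56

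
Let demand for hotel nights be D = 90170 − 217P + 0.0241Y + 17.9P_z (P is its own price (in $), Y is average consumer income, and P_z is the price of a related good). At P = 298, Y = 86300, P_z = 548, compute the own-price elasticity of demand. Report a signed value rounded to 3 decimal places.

At the given values, D = 90170 − 217(298) + 0.0241(86300) + 17.9(548) = 37393.03.
∂D/∂P = −217.
E = (-217) × (298/37393.03) = -1.72935…

-1.729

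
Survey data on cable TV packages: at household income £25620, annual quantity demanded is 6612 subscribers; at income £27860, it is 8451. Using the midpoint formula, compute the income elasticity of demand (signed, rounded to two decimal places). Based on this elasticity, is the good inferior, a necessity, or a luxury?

2.91; luxury

%ΔQ = (8451 − 6612)/[( 6612 + 8451)/2] = 1839/7531.5 = 0.244174…
%ΔIncome = (27860 − 25620)/[( 25620 + 27860)/2] = 2240/26740 = 0.083769…
E_income = (1839/7531.5) / (2240/26740) = 2.9148…
E_income > 1 ⇒ normal good, luxury.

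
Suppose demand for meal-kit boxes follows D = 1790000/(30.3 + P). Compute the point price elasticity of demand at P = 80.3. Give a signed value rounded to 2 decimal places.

dD/dP = −1790000/(30.3 + P)² = -146.333. At P = 80.3, D = 16184.4.
Ed = (dD/dP)·(P/D) = (-146.333) × (80.3/16184.4) = -0.7260…

-0.73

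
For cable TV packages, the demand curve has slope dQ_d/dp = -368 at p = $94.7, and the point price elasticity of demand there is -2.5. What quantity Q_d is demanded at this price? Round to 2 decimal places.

13939.84

Ed = (dQ_d/dp)·(p/Q_d) ⇒ Q_d = (dQ_d/dp)·p/Ed = (-368)·94.7/(-2.5) = 13939.84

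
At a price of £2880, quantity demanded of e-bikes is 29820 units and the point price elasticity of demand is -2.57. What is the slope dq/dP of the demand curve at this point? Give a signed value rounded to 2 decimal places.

-26.61

Ed = (dq/dP)·(P/q) ⇒ dq/dP = Ed·q/P = (-2.57)·29820/2880 = -26.6102…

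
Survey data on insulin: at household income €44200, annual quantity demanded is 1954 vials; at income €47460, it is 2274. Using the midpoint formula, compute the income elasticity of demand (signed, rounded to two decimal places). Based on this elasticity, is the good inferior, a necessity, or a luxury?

2.13; luxury

%ΔQ = (2274 − 1954)/[( 1954 + 2274)/2] = 320/2114 = 0.151371…
%ΔIncome = (47460 − 44200)/[( 44200 + 47460)/2] = 3260/45830 = 0.071132…
E_income = (320/2114) / (3260/45830) = 2.1280…
E_income > 1 ⇒ normal good, luxury.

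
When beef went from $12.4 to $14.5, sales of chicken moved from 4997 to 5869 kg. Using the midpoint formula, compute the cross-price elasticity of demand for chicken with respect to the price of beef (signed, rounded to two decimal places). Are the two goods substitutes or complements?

1.03; substitutes

%ΔQ_{chicken} = (5869 − 4997)/avg = 872/5433 = 0.160500…
%ΔP_{beef} = (14.5 − 12.4)/avg = 2.1/13.45 = 0.156133…
E_cross = (872/5433) / (2.1/13.45) = 1.0279…
E_cross > 0 ⇒ the goods are substitutes.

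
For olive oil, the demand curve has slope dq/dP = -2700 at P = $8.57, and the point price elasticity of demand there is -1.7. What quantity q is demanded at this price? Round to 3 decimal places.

13611.176

Ed = (dq/dP)·(P/q) ⇒ q = (dq/dP)·P/Ed = (-2700)·8.57/(-1.7) = 13611.17647…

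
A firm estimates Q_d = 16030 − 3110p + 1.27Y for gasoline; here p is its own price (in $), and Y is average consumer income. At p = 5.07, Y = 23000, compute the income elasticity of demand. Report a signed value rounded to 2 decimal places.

0.99

At the given values, Q_d = 16030 − 3110(5.07) + 1.27(23000) = 29472.3.
∂Q_d/∂Y = 1.27.
E = (1.27) × (23000/29472.3) = 0.9911…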